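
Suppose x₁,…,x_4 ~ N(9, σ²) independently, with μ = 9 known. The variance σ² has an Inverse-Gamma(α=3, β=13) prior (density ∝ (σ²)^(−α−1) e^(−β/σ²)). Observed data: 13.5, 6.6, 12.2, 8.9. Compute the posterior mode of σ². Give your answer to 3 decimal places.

Sum of squared deviations about the known mean: SS = (13.5−9)² + (6.6−9)² + (12.2−9)² + (8.9−9)² = 36.26.
The Normal likelihood contributes (σ²)^(−n/2) exp(−SS/(2σ²)), so the posterior is Inverse-Gamma(α + n/2, β + SS/2) = Inverse-Gamma(5, 31.13).
The mode of Inverse-Gamma(a, b) is b/(a+1) = 31.13/6 ≈ 5.188.

σ̂²_MAP = 5.188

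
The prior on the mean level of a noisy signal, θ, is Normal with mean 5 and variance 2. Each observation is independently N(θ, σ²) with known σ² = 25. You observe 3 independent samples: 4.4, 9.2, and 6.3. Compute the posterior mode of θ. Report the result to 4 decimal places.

n = 3; x̄ = (4.4 + 9.2 + 6.3)/3 = 19.9/3 = 199/30 ≈ 6.6333.
For a Normal prior and Normal likelihood with known variance, the posterior is Normal; its mode equals its mean, the precision-weighted average.
Prior precision 1/σ₀² = 1/2 = 0.5; data precision n/σ² = 3/25 = 0.12.
θ̂ = (0.5·5 + 0.12·(199/30)) / (0.5 + 0.12) = 3.296/0.62 = 824/155 ≈ 5.3161.

θ̂_MAP = 5.3161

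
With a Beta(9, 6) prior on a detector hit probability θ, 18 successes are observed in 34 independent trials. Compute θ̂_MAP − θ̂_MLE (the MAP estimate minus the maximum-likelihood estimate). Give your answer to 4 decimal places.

Posterior is Beta(27, 22); MAP = (27−1)/(49−2) = 26/47 ≈ 0.55319.
MLE ignores the prior: θ̂_MLE = k/n = 18/34 ≈ 0.52941.
Difference = 26/47 − 18/34 = 19/799 ≈ 0.0238.

MAP − MLE = 0.0238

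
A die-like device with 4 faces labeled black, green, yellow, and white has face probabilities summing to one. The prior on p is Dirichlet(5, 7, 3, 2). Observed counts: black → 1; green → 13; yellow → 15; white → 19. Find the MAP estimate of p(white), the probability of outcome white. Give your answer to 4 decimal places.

The posterior is Dirichlet(αᵢ + nᵢ) = Dirichlet(6, 20, 18, 21).
For a Dirichlet(a₁,…,a_K) with all aᵢ > 1, the mode has j-th component (aⱼ − 1)/(Σaᵢ − K).
Here Σaᵢ = 65 and K = 4, so p(white) = (21 − 1)/(65 − 4) = 20/61 ≈ 0.3279.

MAP estimate of p(white) = 0.3279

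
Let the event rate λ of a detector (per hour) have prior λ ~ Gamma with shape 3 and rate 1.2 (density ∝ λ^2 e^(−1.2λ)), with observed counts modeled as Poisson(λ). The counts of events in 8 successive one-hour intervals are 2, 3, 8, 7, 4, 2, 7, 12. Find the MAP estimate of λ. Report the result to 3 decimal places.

λ̂_MAP = 5.109

Σxᵢ = 2+3+8+7+4+2+7+12 = 45, with n = 8.
Posterior ∝ λ^2e^(−1.2λ) · λ^45e^(−8λ) = λ^47e^(−9.2λ), i.e. Gamma(shape=48, rate=9.2).
The mode of a Gamma(a, b) with a ≥ 1 (shape–rate) is (a−1)/b = 47/9.2 ≈ 5.109.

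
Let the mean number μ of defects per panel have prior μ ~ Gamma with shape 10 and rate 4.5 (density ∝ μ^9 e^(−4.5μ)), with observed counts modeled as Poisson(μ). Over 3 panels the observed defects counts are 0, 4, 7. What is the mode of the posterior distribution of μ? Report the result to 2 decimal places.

Σxᵢ = 0+4+7 = 11, with n = 3.
Posterior ∝ μ^9e^(−4.5μ) · μ^11e^(−3μ) = μ^20e^(−7.5μ), i.e. Gamma(shape=21, rate=7.5).
The mode of a Gamma(a, b) with a ≥ 1 (shape–rate) is (a−1)/b = 20/7.5 ≈ 2.67.

μ̂_MAP = 2.67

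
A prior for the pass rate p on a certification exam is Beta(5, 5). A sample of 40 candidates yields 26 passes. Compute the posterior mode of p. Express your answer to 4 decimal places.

Prior: Beta(5, 5).
Data: 26 successes in 40 trials. The binomial likelihood contributes p^26(1−p)^14, so the posterior is Beta(5+26, 5+14) = Beta(31, 19).
For Beta(a, b) with a, b > 1 the mode is (a−1)/(a+b−2) = 30/48 ≈ 0.6250.

p̂_MAP = 0.6250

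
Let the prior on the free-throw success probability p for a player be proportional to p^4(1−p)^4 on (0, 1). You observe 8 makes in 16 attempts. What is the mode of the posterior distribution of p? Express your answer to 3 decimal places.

p̂_MAP = 0.500

The prior density ∝ p^4(1−p)^4 is the kernel of Beta(5, 5).
Data: 8 successes in 16 trials. The binomial likelihood contributes p^8(1−p)^8, so the posterior is Beta(5+8, 5+8) = Beta(13, 13).
For Beta(a, b) with a, b > 1 the mode is (a−1)/(a+b−2) = 12/24 ≈ 0.500.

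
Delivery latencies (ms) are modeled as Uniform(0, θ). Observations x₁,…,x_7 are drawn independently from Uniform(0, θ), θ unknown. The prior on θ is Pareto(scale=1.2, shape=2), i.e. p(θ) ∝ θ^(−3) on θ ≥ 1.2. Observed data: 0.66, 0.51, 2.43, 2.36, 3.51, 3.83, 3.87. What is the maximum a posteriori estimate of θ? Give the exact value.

The Uniform(0, θ) likelihood is θ^(−n) for θ ≥ max(xᵢ), zero otherwise. Here max(xᵢ) = 3.87.
Posterior ∝ θ^(−3) · θ^(−7) = θ^(−10) on θ ≥ max(1.2, 3.87) = 3.87.
This density is strictly decreasing in θ, so the posterior mode lies at the lower boundary of the support.

θ̂_MAP = 3.87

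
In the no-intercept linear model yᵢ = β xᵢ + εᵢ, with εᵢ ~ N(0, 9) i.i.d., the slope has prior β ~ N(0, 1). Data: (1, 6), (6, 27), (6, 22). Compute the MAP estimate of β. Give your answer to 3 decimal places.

β̂_MAP = 3.659

log p(β | y) = −Σ(yᵢ − βxᵢ)²/(2·9) − β²/(2·1) + const.
Setting the derivative to zero: Σxᵢ(yᵢ − βxᵢ)/9 − β/1 = 0, so β = Σxᵢyᵢ / (Σxᵢ² + σ²/τ²).
Σxᵢyᵢ = 1·6 + 6·27 + 6·22 = 300; Σxᵢ² = 73; σ²/τ² = 9.
β̂_MAP = 300 / (73 + 9) = 300/82 ≈ 3.659.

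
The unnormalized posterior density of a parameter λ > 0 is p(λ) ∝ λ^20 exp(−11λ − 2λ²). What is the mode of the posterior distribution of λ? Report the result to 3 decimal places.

ℓ'(λ) = 20/λ − 11 − 4λ. Setting this to zero and multiplying by λ: 4λ² + 11λ − 20 = 0.
λ = (−11 + √(11² + 4·4·20)) / (2·4) = (−11 + √441) / 8 = (−11 + 21)/8 = 5/4.
ℓ''(λ) = −20/λ² − 4 < 0, confirming a maximum.

λ̂_MAP = 1.250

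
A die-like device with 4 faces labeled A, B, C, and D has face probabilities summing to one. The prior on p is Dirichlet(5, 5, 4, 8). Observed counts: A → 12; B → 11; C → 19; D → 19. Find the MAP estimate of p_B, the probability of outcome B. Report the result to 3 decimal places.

MAP estimate of p_B = 0.190

The posterior is Dirichlet(αᵢ + nᵢ) = Dirichlet(17, 16, 23, 27).
For a Dirichlet(a₁,…,a_K) with all aᵢ > 1, the mode has j-th component (aⱼ − 1)/(Σaᵢ − K).
Here Σaᵢ = 83 and K = 4, so p_B = (16 − 1)/(83 − 4) = 15/79 ≈ 0.190.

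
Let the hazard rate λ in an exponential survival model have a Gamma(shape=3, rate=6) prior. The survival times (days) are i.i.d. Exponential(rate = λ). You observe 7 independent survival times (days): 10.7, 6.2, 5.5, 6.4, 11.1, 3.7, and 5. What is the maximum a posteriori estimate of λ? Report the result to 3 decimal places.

The Exponential(rate=λ) likelihood is ∝ λ^n e^(−λΣtᵢ). Here n = 7 and Σtᵢ = 10.7 + 6.2 + 5.5 + 6.4 + 11.1 + 3.7 + 5 = 48.6.
Posterior ∝ λ^2e^(−6λ) · λ^7e^(−48.6λ) = λ^9e^(−54.6λ), i.e. Gamma(10, 54.6).
Mode = (a−1)/b = 9/54.6 ≈ 0.165.

λ̂_MAP = 0.165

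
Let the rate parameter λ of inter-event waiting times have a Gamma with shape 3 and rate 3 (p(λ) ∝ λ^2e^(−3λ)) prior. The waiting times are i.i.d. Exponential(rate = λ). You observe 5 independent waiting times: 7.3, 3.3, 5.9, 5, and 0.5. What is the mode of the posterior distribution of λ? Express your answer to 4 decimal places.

λ̂_MAP = 0.2800

The Exponential(rate=λ) likelihood is ∝ λ^n e^(−λΣtᵢ). Here n = 5 and Σtᵢ = 7.3 + 3.3 + 5.9 + 5 + 0.5 = 22.
Posterior ∝ λ^2e^(−3λ) · λ^5e^(−22λ) = λ^7e^(−25λ), i.e. Gamma(8, 25).
Mode = (a−1)/b = 7/25 ≈ 0.2800.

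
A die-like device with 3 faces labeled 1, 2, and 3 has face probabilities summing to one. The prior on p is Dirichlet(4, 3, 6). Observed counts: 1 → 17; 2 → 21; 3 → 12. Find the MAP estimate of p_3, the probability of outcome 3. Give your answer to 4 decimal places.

The posterior is Dirichlet(αᵢ + nᵢ) = Dirichlet(21, 24, 18).
For a Dirichlet(a₁,…,a_K) with all aᵢ > 1, the mode has j-th component (aⱼ − 1)/(Σaᵢ − K).
Here Σaᵢ = 63 and K = 3, so p_3 = (18 − 1)/(63 − 3) = 17/60 ≈ 0.2833.

MAP estimate: 0.2833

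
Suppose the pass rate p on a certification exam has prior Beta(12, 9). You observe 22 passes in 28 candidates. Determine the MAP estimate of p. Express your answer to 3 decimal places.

Prior: Beta(12, 9).
Data: 22 successes in 28 trials. The binomial likelihood contributes p^22(1−p)^6, so the posterior is Beta(12+22, 9+6) = Beta(34, 15).
For Beta(a, b) with a, b > 1 the mode is (a−1)/(a+b−2) = 33/47 ≈ 0.702.

p̂_MAP = 0.702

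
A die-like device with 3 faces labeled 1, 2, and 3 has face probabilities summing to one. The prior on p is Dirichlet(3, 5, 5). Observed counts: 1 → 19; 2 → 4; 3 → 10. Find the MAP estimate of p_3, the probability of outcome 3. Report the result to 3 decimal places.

The posterior is Dirichlet(αᵢ + nᵢ) = Dirichlet(22, 9, 15).
For a Dirichlet(a₁,…,a_K) with all aᵢ > 1, the mode has j-th component (aⱼ − 1)/(Σaᵢ − K).
Here Σaᵢ = 46 and K = 3, so p_3 = (15 − 1)/(46 − 3) = 14/43 ≈ 0.326.

MAP estimate: 0.326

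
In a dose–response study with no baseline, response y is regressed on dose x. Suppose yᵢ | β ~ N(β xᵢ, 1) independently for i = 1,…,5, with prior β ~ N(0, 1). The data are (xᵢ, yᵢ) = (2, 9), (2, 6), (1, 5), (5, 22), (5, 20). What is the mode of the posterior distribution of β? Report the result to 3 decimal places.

β̂_MAP = 4.083

log p(β | y) = −Σ(yᵢ − βxᵢ)²/(2·1) − β²/(2·1) + const.
Setting the derivative to zero: Σxᵢ(yᵢ − βxᵢ)/1 − β/1 = 0, so β = Σxᵢyᵢ / (Σxᵢ² + σ²/τ²).
Σxᵢyᵢ = 2·9 + 2·6 + 1·5 + 5·22 + 5·20 = 245; Σxᵢ² = 59; σ²/τ² = 1.
β̂_MAP = 245 / (59 + 1) = 245/60 ≈ 4.083.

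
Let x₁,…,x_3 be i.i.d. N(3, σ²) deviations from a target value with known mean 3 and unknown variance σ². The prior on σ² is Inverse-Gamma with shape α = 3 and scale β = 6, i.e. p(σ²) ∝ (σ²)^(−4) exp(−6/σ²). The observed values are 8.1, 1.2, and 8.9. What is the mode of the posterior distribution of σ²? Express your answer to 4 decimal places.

σ̂²_MAP = 6.9145

Sum of squared deviations about the known mean: SS = (8.1−3)² + (1.2−3)² + (8.9−3)² = 64.06.
The Normal likelihood contributes (σ²)^(−n/2) exp(−SS/(2σ²)), so the posterior is Inverse-Gamma(α + n/2, β + SS/2) = Inverse-Gamma(4.5, 38.03).
The mode of Inverse-Gamma(a, b) is b/(a+1) = 38.03/5.5 ≈ 6.9145.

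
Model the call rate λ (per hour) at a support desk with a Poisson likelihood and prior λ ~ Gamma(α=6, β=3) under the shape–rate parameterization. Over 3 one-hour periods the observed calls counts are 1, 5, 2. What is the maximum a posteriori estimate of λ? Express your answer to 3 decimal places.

Σxᵢ = 1+5+2 = 8, with n = 3.
Posterior ∝ λ^5e^(−3λ) · λ^8e^(−3λ) = λ^13e^(−6λ), i.e. Gamma(shape=14, rate=6).
The mode of a Gamma(a, b) with a ≥ 1 (shape–rate) is (a−1)/b = 13/6 ≈ 2.167.

λ̂_MAP = 2.167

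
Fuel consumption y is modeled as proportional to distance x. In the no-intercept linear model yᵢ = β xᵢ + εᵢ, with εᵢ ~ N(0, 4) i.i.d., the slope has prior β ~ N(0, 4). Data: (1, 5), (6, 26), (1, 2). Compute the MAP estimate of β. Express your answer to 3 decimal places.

β̂_MAP = 4.179

log p(β | y) = −Σ(yᵢ − βxᵢ)²/(2·4) − β²/(2·4) + const.
Setting the derivative to zero: Σxᵢ(yᵢ − βxᵢ)/4 − β/4 = 0, so β = Σxᵢyᵢ / (Σxᵢ² + σ²/τ²).
Σxᵢyᵢ = 1·5 + 6·26 + 1·2 = 163; Σxᵢ² = 38; σ²/τ² = 1.
β̂_MAP = 163 / (38 + 1) = 163/39 ≈ 4.179.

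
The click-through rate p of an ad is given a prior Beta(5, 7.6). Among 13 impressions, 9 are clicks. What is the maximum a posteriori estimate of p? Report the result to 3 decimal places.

Prior: Beta(5, 7.6).
Data: 9 successes in 13 trials. The binomial likelihood contributes p^9(1−p)^4, so the posterior is Beta(5+9, 7.6+4) = Beta(14, 11.6).
For Beta(a, b) with a, b > 1 the mode is (a−1)/(a+b−2) = 13/23.6 ≈ 0.551.

p̂_MAP = 0.551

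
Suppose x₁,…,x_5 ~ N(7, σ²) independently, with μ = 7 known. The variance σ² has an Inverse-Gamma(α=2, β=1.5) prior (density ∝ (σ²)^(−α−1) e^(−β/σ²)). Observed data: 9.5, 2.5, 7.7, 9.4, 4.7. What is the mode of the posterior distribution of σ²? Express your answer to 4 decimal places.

Sum of squared deviations about the known mean: SS = (9.5−7)² + (2.5−7)² + (7.7−7)² + (9.4−7)² + (4.7−7)² = 38.04.
The Normal likelihood contributes (σ²)^(−n/2) exp(−SS/(2σ²)), so the posterior is Inverse-Gamma(α + n/2, β + SS/2) = Inverse-Gamma(4.5, 20.52).
The mode of Inverse-Gamma(a, b) is b/(a+1) = 20.52/5.5 ≈ 3.7309.

σ̂²_MAP = 3.7309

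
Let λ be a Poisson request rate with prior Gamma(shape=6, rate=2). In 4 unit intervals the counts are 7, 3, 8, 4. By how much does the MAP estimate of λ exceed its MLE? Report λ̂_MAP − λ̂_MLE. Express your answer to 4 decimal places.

MAP − MLE = -1.0000

Σxᵢ = 22. Posterior is Gamma(28, 6); MAP = (28−1)/6 = 27/6 ≈ 4.50000.
MLE = x̄ = 22/4 ≈ 5.50000.
Difference = 27/6 − 22/4 = -1 ≈ -1.0000.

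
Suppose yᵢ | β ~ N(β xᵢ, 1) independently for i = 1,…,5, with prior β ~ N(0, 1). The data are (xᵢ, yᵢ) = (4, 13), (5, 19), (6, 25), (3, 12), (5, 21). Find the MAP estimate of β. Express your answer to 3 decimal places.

β̂_MAP = 3.911

log p(β | y) = −Σ(yᵢ − βxᵢ)²/(2·1) − β²/(2·1) + const.
Setting the derivative to zero: Σxᵢ(yᵢ − βxᵢ)/1 − β/1 = 0, so β = Σxᵢyᵢ / (Σxᵢ² + σ²/τ²).
Σxᵢyᵢ = 4·13 + 5·19 + 6·25 + 3·12 + 5·21 = 438; Σxᵢ² = 111; σ²/τ² = 1.
β̂_MAP = 438 / (111 + 1) = 438/112 ≈ 3.911.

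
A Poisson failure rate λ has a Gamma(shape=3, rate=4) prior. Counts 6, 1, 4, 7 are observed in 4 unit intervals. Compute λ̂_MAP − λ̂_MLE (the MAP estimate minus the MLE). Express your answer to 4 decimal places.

MAP − MLE = -2.0000

Σxᵢ = 18. Posterior is Gamma(21, 8); MAP = (21−1)/8 = 20/8 ≈ 2.50000.
MLE = x̄ = 18/4 ≈ 4.50000.
Difference = 20/8 − 18/4 = -2 ≈ -2.0000.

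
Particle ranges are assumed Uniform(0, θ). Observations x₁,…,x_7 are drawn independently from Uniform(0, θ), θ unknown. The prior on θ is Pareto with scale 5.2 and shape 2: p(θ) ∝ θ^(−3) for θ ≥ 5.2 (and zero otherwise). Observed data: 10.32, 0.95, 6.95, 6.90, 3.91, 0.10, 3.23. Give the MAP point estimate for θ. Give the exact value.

θ̂_MAP = 10.32

The Uniform(0, θ) likelihood is θ^(−n) for θ ≥ max(xᵢ), zero otherwise. Here max(xᵢ) = 10.32.
Posterior ∝ θ^(−3) · θ^(−7) = θ^(−10) on θ ≥ max(5.2, 10.32) = 10.32.
This density is strictly decreasing in θ, so the posterior mode lies at the lower boundary of the support.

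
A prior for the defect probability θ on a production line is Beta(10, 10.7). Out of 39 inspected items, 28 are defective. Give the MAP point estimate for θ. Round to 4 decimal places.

θ̂_MAP = 0.6412

Prior: Beta(10, 10.7).
Data: 28 successes in 39 trials. The binomial likelihood contributes θ^28(1−θ)^11, so the posterior is Beta(10+28, 10.7+11) = Beta(38, 21.7).
For Beta(a, b) with a, b > 1 the mode is (a−1)/(a+b−2) = 37/57.7 ≈ 0.6412.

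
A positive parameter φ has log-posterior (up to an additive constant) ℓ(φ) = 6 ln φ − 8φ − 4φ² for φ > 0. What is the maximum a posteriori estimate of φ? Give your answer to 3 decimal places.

ℓ'(φ) = 6/φ − 8 − 8φ. Setting this to zero and multiplying by φ: 8φ² + 8φ − 6 = 0.
φ = (−8 + √(8² + 4·8·6)) / (2·8) = (−8 + √256) / 16 = (−8 + 16)/16 = 1/2.
ℓ''(φ) = −6/φ² − 8 < 0, confirming a maximum.

φ̂_MAP = 0.500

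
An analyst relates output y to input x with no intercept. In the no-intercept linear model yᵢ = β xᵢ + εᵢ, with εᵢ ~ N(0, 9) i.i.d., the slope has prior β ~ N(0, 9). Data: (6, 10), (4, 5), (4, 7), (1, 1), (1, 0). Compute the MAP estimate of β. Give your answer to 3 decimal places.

β̂_MAP = 1.535

log p(β | y) = −Σ(yᵢ − βxᵢ)²/(2·9) − β²/(2·9) + const.
Setting the derivative to zero: Σxᵢ(yᵢ − βxᵢ)/9 − β/9 = 0, so β = Σxᵢyᵢ / (Σxᵢ² + σ²/τ²).
Σxᵢyᵢ = 6·10 + 4·5 + 4·7 + 1·1 + 1·0 = 109; Σxᵢ² = 70; σ²/τ² = 1.
β̂_MAP = 109 / (70 + 1) = 109/71 ≈ 1.535.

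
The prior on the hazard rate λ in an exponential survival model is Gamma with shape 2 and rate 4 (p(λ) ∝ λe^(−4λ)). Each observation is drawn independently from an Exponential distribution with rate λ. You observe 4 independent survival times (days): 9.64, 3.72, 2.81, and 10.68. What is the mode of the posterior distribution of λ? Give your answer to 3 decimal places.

The Exponential(rate=λ) likelihood is ∝ λ^n e^(−λΣtᵢ). Here n = 4 and Σtᵢ = 9.64 + 3.72 + 2.81 + 10.68 = 26.85.
Posterior ∝ λe^(−4λ) · λ^4e^(−26.85λ) = λ^5e^(−30.85λ), i.e. Gamma(6, 30.85).
Mode = (a−1)/b = 5/30.85 ≈ 0.162.

λ̂_MAP = 0.162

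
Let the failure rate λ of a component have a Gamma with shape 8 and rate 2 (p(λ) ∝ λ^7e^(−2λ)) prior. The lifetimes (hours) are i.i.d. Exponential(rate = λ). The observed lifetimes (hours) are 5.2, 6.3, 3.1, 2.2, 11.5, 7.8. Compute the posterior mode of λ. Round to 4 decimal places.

The Exponential(rate=λ) likelihood is ∝ λ^n e^(−λΣtᵢ). Here n = 6 and Σtᵢ = 5.2 + 6.3 + 3.1 + 2.2 + 11.5 + 7.8 = 36.1.
Posterior ∝ λ^7e^(−2λ) · λ^6e^(−36.1λ) = λ^13e^(−38.1λ), i.e. Gamma(14, 38.1).
Mode = (a−1)/b = 13/38.1 ≈ 0.3412.

λ̂_MAP = 0.3412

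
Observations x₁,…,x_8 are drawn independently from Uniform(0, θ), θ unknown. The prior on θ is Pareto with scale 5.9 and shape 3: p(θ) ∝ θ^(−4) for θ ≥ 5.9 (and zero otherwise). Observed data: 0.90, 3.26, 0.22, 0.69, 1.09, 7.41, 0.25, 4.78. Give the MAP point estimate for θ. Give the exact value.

The Uniform(0, θ) likelihood is θ^(−n) for θ ≥ max(xᵢ), zero otherwise. Here max(xᵢ) = 7.41.
Posterior ∝ θ^(−4) · θ^(−8) = θ^(−12) on θ ≥ max(5.9, 7.41) = 7.41.
This density is strictly decreasing in θ, so the posterior mode lies at the lower boundary of the support.

θ̂_MAP = 7.41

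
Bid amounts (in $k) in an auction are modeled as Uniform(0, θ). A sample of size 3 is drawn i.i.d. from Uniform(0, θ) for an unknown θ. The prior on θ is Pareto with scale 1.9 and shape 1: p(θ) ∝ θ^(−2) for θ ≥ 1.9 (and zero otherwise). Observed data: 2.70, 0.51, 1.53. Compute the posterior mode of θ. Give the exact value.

The Uniform(0, θ) likelihood is θ^(−n) for θ ≥ max(xᵢ), zero otherwise. Here max(xᵢ) = 2.70.
Posterior ∝ θ^(−2) · θ^(−3) = θ^(−5) on θ ≥ max(1.9, 2.70) = 2.70.
This density is strictly decreasing in θ, so the posterior mode lies at the lower boundary of the support.

θ̂_MAP = 2.70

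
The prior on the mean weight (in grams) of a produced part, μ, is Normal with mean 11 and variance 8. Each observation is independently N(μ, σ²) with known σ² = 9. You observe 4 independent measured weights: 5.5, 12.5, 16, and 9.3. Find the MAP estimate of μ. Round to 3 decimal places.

μ̂_MAP = 10.863

n = 4; x̄ = (5.5 + 12.5 + 16 + 9.3)/4 = 43.3/4 = 10.825.
For a Normal prior and Normal likelihood with known variance, the posterior is Normal; its mode equals its mean, the precision-weighted average.
Prior precision 1/σ₀² = 1/8 = 0.125; data precision n/σ² = 4/9.
μ̂ = (0.125·11 + (4/9)·10.825) / (0.125 + 4/9) = (2227/360)/(41/72) = 2227/205 ≈ 10.863.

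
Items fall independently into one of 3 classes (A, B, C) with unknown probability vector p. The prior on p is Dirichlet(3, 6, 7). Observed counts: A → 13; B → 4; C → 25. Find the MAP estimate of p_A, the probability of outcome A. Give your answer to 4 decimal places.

MAP estimate of p_A = 0.2727

The posterior is Dirichlet(αᵢ + nᵢ) = Dirichlet(16, 10, 32).
For a Dirichlet(a₁,…,a_K) with all aᵢ > 1, the mode has j-th component (aⱼ − 1)/(Σaᵢ − K).
Here Σaᵢ = 58 and K = 3, so p_A = (16 − 1)/(58 − 3) = 15/55 ≈ 0.2727.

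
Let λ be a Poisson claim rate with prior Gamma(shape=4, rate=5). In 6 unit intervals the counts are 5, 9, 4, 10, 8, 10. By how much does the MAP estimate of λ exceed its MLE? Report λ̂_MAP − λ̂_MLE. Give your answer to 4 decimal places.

Σxᵢ = 46. Posterior is Gamma(50, 11); MAP = (50−1)/11 = 49/11 ≈ 4.45455.
MLE = x̄ = 46/6 ≈ 7.66667.
Difference = 49/11 − 46/6 = -106/33 ≈ -3.2121.

MAP − MLE = -3.2121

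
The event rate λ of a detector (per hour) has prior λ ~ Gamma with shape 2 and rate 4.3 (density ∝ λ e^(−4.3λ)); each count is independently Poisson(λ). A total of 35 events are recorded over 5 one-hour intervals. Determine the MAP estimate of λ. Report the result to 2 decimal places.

Σxᵢ = 35, n = 5.
Posterior ∝ λe^(−4.3λ) · λ^35e^(−5λ) = λ^36e^(−9.3λ), i.e. Gamma(shape=37, rate=9.3).
The mode of a Gamma(a, b) with a ≥ 1 (shape–rate) is (a−1)/b = 36/9.3 ≈ 3.87.

λ̂_MAP = 3.87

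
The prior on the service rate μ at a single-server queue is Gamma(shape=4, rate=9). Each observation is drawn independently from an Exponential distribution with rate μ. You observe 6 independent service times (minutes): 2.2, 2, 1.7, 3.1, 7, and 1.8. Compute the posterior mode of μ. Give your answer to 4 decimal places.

μ̂_MAP = 0.3358

The Exponential(rate=μ) likelihood is ∝ μ^n e^(−μΣtᵢ). Here n = 6 and Σtᵢ = 2.2 + 2 + 1.7 + 3.1 + 7 + 1.8 = 17.8.
Posterior ∝ μ^3e^(−9μ) · μ^6e^(−17.8μ) = μ^9e^(−26.8μ), i.e. Gamma(10, 26.8).
Mode = (a−1)/b = 9/26.8 ≈ 0.3358.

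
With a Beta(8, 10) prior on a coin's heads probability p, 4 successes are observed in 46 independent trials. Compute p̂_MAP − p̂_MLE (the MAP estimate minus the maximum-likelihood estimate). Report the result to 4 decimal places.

MAP − MLE = 0.0905

Posterior is Beta(12, 52); MAP = (12−1)/(64−2) = 11/62 ≈ 0.17742.
MLE ignores the prior: p̂_MLE = k/n = 4/46 ≈ 0.08696.
Difference = 11/62 − 4/46 = 129/1426 ≈ 0.0905.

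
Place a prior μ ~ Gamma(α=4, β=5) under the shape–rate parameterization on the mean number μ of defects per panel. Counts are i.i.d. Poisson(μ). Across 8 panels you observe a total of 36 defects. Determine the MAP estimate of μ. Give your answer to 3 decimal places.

μ̂_MAP = 3.000

Σxᵢ = 36, n = 8.
Posterior ∝ μ^3e^(−5μ) · μ^36e^(−8μ) = μ^39e^(−13μ), i.e. Gamma(shape=40, rate=13).
The mode of a Gamma(a, b) with a ≥ 1 (shape–rate) is (a−1)/b = 39/13 ≈ 3.000.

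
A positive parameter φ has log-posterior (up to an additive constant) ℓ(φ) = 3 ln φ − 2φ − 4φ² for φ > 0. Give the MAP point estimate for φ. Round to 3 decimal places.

φ̂_MAP = 0.500

ℓ'(φ) = 3/φ − 2 − 8φ. Setting this to zero and multiplying by φ: 8φ² + 2φ − 3 = 0.
φ = (−2 + √(2² + 4·8·3)) / (2·8) = (−2 + √100) / 16 = (−2 + 10)/16 = 1/2.
ℓ''(φ) = −3/φ² − 8 < 0, confirming a maximum.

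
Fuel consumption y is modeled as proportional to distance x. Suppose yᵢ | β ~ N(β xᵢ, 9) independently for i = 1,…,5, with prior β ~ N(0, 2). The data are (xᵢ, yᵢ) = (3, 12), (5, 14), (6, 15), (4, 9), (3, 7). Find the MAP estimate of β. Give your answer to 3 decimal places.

log p(β | y) = −Σ(yᵢ − βxᵢ)²/(2·9) − β²/(2·2) + const.
Setting the derivative to zero: Σxᵢ(yᵢ − βxᵢ)/9 − β/2 = 0, so β = Σxᵢyᵢ / (Σxᵢ² + σ²/τ²).
Σxᵢyᵢ = 3·12 + 5·14 + 6·15 + 4·9 + 3·7 = 253; Σxᵢ² = 95; σ²/τ² = 4.5.
β̂_MAP = 253 / (95 + 4.5) = 253/99.5 ≈ 2.543.

β̂_MAP = 2.543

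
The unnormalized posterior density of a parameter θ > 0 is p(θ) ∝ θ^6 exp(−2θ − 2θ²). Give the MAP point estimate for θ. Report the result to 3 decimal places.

θ̂_MAP = 1.000

ℓ'(θ) = 6/θ − 2 − 4θ. Setting this to zero and multiplying by θ: 4θ² + 2θ − 6 = 0.
θ = (−2 + √(2² + 4·4·6)) / (2·4) = (−2 + √100) / 8 = (−2 + 10)/8 = 1.
ℓ''(θ) = −6/θ² − 4 < 0, confirming a maximum.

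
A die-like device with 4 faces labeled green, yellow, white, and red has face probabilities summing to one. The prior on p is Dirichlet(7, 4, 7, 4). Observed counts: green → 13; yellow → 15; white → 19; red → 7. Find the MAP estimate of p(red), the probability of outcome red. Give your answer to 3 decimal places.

MAP estimate of p(red) = 0.139

The posterior is Dirichlet(αᵢ + nᵢ) = Dirichlet(20, 19, 26, 11).
For a Dirichlet(a₁,…,a_K) with all aᵢ > 1, the mode has j-th component (aⱼ − 1)/(Σaᵢ − K).
Here Σaᵢ = 76 and K = 4, so p(red) = (11 − 1)/(76 − 4) = 10/72 ≈ 0.139.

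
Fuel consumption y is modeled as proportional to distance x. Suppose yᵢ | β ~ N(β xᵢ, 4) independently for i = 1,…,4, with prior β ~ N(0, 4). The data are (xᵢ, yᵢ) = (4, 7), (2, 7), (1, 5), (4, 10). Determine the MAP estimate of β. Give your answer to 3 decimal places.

log p(β | y) = −Σ(yᵢ − βxᵢ)²/(2·4) − β²/(2·4) + const.
Setting the derivative to zero: Σxᵢ(yᵢ − βxᵢ)/4 − β/4 = 0, so β = Σxᵢyᵢ / (Σxᵢ² + σ²/τ²).
Σxᵢyᵢ = 4·7 + 2·7 + 1·5 + 4·10 = 87; Σxᵢ² = 37; σ²/τ² = 1.
β̂_MAP = 87 / (37 + 1) = 87/38 ≈ 2.289.

β̂_MAP = 2.289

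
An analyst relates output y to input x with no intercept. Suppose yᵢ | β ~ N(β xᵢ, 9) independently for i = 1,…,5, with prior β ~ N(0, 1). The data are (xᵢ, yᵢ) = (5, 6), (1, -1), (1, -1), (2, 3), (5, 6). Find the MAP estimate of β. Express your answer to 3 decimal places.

β̂_MAP = 0.985

log p(β | y) = −Σ(yᵢ − βxᵢ)²/(2·9) − β²/(2·1) + const.
Setting the derivative to zero: Σxᵢ(yᵢ − βxᵢ)/9 − β/1 = 0, so β = Σxᵢyᵢ / (Σxᵢ² + σ²/τ²).
Σxᵢyᵢ = 5·6 + 1·(-1) + 1·(-1) + 2·3 + 5·6 = 64; Σxᵢ² = 56; σ²/τ² = 9.
β̂_MAP = 64 / (56 + 9) = 64/65 ≈ 0.985.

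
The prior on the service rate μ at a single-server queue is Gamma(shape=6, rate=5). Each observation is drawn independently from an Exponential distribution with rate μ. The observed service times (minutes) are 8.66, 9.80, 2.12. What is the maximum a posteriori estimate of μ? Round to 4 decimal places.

μ̂_MAP = 0.3127

The Exponential(rate=μ) likelihood is ∝ μ^n e^(−μΣtᵢ). Here n = 3 and Σtᵢ = 8.66 + 9.80 + 2.12 = 20.58.
Posterior ∝ μ^5e^(−5μ) · μ^3e^(−20.58μ) = μ^8e^(−25.58μ), i.e. Gamma(9, 25.58).
Mode = (a−1)/b = 8/25.58 ≈ 0.3127.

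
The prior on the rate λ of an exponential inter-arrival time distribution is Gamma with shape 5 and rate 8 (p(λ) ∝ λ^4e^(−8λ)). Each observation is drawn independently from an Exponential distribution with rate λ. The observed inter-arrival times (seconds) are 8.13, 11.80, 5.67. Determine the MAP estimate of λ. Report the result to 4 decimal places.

λ̂_MAP = 0.2083

The Exponential(rate=λ) likelihood is ∝ λ^n e^(−λΣtᵢ). Here n = 3 and Σtᵢ = 8.13 + 11.80 + 5.67 = 25.60.
Posterior ∝ λ^4e^(−8λ) · λ^3e^(−25.60λ) = λ^7e^(−33.60λ), i.e. Gamma(8, 33.60).
Mode = (a−1)/b = 7/33.60 ≈ 0.2083.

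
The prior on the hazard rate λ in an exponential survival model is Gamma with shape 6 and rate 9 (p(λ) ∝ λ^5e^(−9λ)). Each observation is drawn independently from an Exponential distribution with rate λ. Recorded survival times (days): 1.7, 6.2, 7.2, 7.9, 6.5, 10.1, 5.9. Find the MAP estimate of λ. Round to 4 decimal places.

λ̂_MAP = 0.2202

The Exponential(rate=λ) likelihood is ∝ λ^n e^(−λΣtᵢ). Here n = 7 and Σtᵢ = 1.7 + 6.2 + 7.2 + 7.9 + 6.5 + 10.1 + 5.9 = 45.5.
Posterior ∝ λ^5e^(−9λ) · λ^7e^(−45.5λ) = λ^12e^(−54.5λ), i.e. Gamma(13, 54.5).
Mode = (a−1)/b = 12/54.5 ≈ 0.2202.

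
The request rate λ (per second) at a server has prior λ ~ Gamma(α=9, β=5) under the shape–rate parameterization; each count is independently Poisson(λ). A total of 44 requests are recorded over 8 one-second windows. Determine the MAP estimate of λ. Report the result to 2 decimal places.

Σxᵢ = 44, n = 8.
Posterior ∝ λ^8e^(−5λ) · λ^44e^(−8λ) = λ^52e^(−13λ), i.e. Gamma(shape=53, rate=13).
The mode of a Gamma(a, b) with a ≥ 1 (shape–rate) is (a−1)/b = 52/13 ≈ 4.00.

λ̂_MAP = 4.00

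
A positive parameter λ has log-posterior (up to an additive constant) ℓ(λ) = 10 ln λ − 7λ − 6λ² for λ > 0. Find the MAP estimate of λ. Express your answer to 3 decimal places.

ℓ'(λ) = 10/λ − 7 − 12λ. Setting this to zero and multiplying by λ: 12λ² + 7λ − 10 = 0.
λ = (−7 + √(7² + 4·12·10)) / (2·12) = (−7 + √529) / 24 = (−7 + 23)/24 = 2/3.
ℓ''(λ) = −10/λ² − 12 < 0, confirming a maximum.

λ̂_MAP = 0.667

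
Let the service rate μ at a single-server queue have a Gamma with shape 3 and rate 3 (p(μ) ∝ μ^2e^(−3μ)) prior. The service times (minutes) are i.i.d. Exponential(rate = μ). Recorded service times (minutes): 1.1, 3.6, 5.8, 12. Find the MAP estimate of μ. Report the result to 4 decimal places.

μ̂_MAP = 0.2353

The Exponential(rate=μ) likelihood is ∝ μ^n e^(−μΣtᵢ). Here n = 4 and Σtᵢ = 1.1 + 3.6 + 5.8 + 12 = 22.5.
Posterior ∝ μ^2e^(−3μ) · μ^4e^(−22.5μ) = μ^6e^(−25.5μ), i.e. Gamma(7, 25.5).
Mode = (a−1)/b = 6/25.5 ≈ 0.2353.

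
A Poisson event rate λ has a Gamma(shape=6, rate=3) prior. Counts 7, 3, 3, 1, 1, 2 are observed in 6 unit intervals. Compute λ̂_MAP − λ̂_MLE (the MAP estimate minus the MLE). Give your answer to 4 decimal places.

Σxᵢ = 17. Posterior is Gamma(23, 9); MAP = (23−1)/9 = 22/9 ≈ 2.44444.
MLE = x̄ = 17/6 ≈ 2.83333.
Difference = 22/9 − 17/6 = -7/18 ≈ -0.3889.

MAP − MLE = -0.3889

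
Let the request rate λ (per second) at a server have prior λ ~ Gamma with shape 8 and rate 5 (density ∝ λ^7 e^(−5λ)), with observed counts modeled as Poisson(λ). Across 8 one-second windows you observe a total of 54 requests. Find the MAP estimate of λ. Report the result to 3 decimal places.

Σxᵢ = 54, n = 8.
Posterior ∝ λ^7e^(−5λ) · λ^54e^(−8λ) = λ^61e^(−13λ), i.e. Gamma(shape=62, rate=13).
The mode of a Gamma(a, b) with a ≥ 1 (shape–rate) is (a−1)/b = 61/13 ≈ 4.692.

λ̂_MAP = 4.692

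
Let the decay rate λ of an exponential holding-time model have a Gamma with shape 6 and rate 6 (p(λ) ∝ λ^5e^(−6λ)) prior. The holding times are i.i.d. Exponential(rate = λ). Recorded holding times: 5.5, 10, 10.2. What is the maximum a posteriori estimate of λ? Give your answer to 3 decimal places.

λ̂_MAP = 0.252

The Exponential(rate=λ) likelihood is ∝ λ^n e^(−λΣtᵢ). Here n = 3 and Σtᵢ = 5.5 + 10 + 10.2 = 25.7.
Posterior ∝ λ^5e^(−6λ) · λ^3e^(−25.7λ) = λ^8e^(−31.7λ), i.e. Gamma(9, 31.7).
Mode = (a−1)/b = 8/31.7 ≈ 0.252.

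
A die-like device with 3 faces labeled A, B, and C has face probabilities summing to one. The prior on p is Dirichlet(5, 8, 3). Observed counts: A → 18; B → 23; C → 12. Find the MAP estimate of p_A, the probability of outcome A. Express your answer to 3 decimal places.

MAP estimate of p_A = 0.333

The posterior is Dirichlet(αᵢ + nᵢ) = Dirichlet(23, 31, 15).
For a Dirichlet(a₁,…,a_K) with all aᵢ > 1, the mode has j-th component (aⱼ − 1)/(Σaᵢ − K).
Here Σaᵢ = 69 and K = 3, so p_A = (23 − 1)/(69 − 3) = 22/66 ≈ 0.333.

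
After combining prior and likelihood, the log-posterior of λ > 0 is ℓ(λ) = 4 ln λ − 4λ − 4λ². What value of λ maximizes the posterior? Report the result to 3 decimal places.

λ̂_MAP = 0.500

ℓ'(λ) = 4/λ − 4 − 8λ. Setting this to zero and multiplying by λ: 8λ² + 4λ − 4 = 0.
λ = (−4 + √(4² + 4·8·4)) / (2·8) = (−4 + √144) / 16 = (−4 + 12)/16 = 1/2.
ℓ''(λ) = −4/λ² − 8 < 0, confirming a maximum.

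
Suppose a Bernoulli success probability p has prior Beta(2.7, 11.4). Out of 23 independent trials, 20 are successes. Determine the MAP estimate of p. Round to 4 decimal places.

p̂_MAP = 0.6182

Prior: Beta(2.7, 11.4).
Data: 20 successes in 23 trials. The binomial likelihood contributes p^20(1−p)^3, so the posterior is Beta(2.7+20, 11.4+3) = Beta(22.7, 14.4).
For Beta(a, b) with a, b > 1 the mode is (a−1)/(a+b−2) = 21.7/35.1 ≈ 0.6182.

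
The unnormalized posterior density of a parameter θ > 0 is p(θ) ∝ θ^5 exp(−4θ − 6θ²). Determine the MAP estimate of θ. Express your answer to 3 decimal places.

θ̂_MAP = 0.500

ℓ'(θ) = 5/θ − 4 − 12θ. Setting this to zero and multiplying by θ: 12θ² + 4θ − 5 = 0.
θ = (−4 + √(4² + 4·12·5)) / (2·12) = (−4 + √256) / 24 = (−4 + 16)/24 = 1/2.
ℓ''(θ) = −5/θ² − 12 < 0, confirming a maximum.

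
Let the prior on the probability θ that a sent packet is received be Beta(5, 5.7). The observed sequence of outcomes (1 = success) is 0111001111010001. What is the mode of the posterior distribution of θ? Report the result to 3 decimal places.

θ̂_MAP = 0.526

Prior: Beta(5, 5.7).
Data: 9 successes in 16 trials (from the sequence). The binomial likelihood contributes θ^9(1−θ)^7, so the posterior is Beta(5+9, 5.7+7) = Beta(14, 12.7).
For Beta(a, b) with a, b > 1 the mode is (a−1)/(a+b−2) = 13/24.7 ≈ 0.526.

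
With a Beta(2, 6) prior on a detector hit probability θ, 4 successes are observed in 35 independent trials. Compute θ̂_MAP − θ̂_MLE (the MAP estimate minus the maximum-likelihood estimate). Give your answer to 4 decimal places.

Posterior is Beta(6, 37); MAP = (6−1)/(43−2) = 5/41 ≈ 0.12195.
MLE ignores the prior: θ̂_MLE = k/n = 4/35 ≈ 0.11429.
Difference = 5/41 − 4/35 = 11/1435 ≈ 0.0077.

MAP − MLE = 0.0077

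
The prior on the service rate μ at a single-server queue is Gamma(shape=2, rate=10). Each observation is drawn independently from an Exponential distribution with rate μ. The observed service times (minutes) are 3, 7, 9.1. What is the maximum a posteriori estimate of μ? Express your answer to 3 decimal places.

μ̂_MAP = 0.137

The Exponential(rate=μ) likelihood is ∝ μ^n e^(−μΣtᵢ). Here n = 3 and Σtᵢ = 3 + 7 + 9.1 = 19.1.
Posterior ∝ μe^(−10μ) · μ^3e^(−19.1μ) = μ^4e^(−29.1μ), i.e. Gamma(5, 29.1).
Mode = (a−1)/b = 4/29.1 ≈ 0.137.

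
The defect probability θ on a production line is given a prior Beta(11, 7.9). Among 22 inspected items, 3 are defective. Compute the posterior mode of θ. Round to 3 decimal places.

θ̂_MAP = 0.334

Prior: Beta(11, 7.9).
Data: 3 successes in 22 trials. The binomial likelihood contributes θ^3(1−θ)^19, so the posterior is Beta(11+3, 7.9+19) = Beta(14, 26.9).
For Beta(a, b) with a, b > 1 the mode is (a−1)/(a+b−2) = 13/38.9 ≈ 0.334.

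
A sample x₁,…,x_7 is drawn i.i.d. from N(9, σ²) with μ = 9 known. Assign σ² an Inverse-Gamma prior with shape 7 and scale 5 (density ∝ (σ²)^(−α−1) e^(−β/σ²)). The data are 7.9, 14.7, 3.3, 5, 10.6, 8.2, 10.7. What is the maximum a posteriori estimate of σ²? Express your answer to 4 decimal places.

σ̂²_MAP = 4.2730

Sum of squared deviations about the known mean: SS = (7.9−9)² + (14.7−9)² + (3.3−9)² + (5−9)² + (10.6−9)² + (8.2−9)² + (10.7−9)² = 88.28.
The Normal likelihood contributes (σ²)^(−n/2) exp(−SS/(2σ²)), so the posterior is Inverse-Gamma(α + n/2, β + SS/2) = Inverse-Gamma(10.5, 49.14).
The mode of Inverse-Gamma(a, b) is b/(a+1) = 49.14/11.5 ≈ 4.2730.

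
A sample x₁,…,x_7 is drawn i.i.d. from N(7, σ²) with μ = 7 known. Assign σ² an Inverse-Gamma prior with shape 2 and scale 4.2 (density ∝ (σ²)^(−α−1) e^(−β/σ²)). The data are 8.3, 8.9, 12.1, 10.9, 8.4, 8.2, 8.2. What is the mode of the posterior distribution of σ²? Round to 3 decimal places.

σ̂²_MAP = 4.597

Sum of squared deviations about the known mean: SS = (8.3−7)² + (8.9−7)² + (12.1−7)² + (10.9−7)² + (8.4−7)² + (8.2−7)² + (8.2−7)² = 51.36.
The Normal likelihood contributes (σ²)^(−n/2) exp(−SS/(2σ²)), so the posterior is Inverse-Gamma(α + n/2, β + SS/2) = Inverse-Gamma(5.5, 29.88).
The mode of Inverse-Gamma(a, b) is b/(a+1) = 29.88/6.5 ≈ 4.597.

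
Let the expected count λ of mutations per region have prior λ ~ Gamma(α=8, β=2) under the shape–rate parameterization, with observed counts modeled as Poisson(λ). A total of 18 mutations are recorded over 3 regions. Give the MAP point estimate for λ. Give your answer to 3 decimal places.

Σxᵢ = 18, n = 3.
Posterior ∝ λ^7e^(−2λ) · λ^18e^(−3λ) = λ^25e^(−5λ), i.e. Gamma(shape=26, rate=5).
The mode of a Gamma(a, b) with a ≥ 1 (shape–rate) is (a−1)/b = 25/5 ≈ 5.000.

λ̂_MAP = 5.000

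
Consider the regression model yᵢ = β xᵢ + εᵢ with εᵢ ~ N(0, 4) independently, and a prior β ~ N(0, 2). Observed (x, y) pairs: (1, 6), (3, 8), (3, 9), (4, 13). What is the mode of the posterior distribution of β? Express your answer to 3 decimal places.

β̂_MAP = 2.946

log p(β | y) = −Σ(yᵢ − βxᵢ)²/(2·4) − β²/(2·2) + const.
Setting the derivative to zero: Σxᵢ(yᵢ − βxᵢ)/4 − β/2 = 0, so β = Σxᵢyᵢ / (Σxᵢ² + σ²/τ²).
Σxᵢyᵢ = 1·6 + 3·8 + 3·9 + 4·13 = 109; Σxᵢ² = 35; σ²/τ² = 2.
β̂_MAP = 109 / (35 + 2) = 109/37 ≈ 2.946.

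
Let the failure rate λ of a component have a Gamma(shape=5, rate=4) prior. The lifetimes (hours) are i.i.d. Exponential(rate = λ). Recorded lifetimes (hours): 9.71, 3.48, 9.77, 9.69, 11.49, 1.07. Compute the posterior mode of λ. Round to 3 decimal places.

λ̂_MAP = 0.203

The Exponential(rate=λ) likelihood is ∝ λ^n e^(−λΣtᵢ). Here n = 6 and Σtᵢ = 9.71 + 3.48 + 9.77 + 9.69 + 11.49 + 1.07 = 45.21.
Posterior ∝ λ^4e^(−4λ) · λ^6e^(−45.21λ) = λ^10e^(−49.21λ), i.e. Gamma(11, 49.21).
Mode = (a−1)/b = 10/49.21 ≈ 0.203.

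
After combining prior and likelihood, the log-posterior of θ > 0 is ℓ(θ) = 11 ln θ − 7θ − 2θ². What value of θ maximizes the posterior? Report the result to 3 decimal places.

ℓ'(θ) = 11/θ − 7 − 4θ. Setting this to zero and multiplying by θ: 4θ² + 7θ − 11 = 0.
θ = (−7 + √(7² + 4·4·11)) / (2·4) = (−7 + √225) / 8 = (−7 + 15)/8 = 1.
ℓ''(θ) = −11/θ² − 4 < 0, confirming a maximum.

θ̂_MAP = 1.000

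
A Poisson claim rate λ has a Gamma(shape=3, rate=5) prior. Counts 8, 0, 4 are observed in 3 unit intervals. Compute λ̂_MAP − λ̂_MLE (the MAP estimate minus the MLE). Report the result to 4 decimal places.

Σxᵢ = 12. Posterior is Gamma(15, 8); MAP = (15−1)/8 = 14/8 ≈ 1.75000.
MLE = x̄ = 12/3 ≈ 4.00000.
Difference = 14/8 − 12/3 = -9/4 ≈ -2.2500.

MAP − MLE = -2.2500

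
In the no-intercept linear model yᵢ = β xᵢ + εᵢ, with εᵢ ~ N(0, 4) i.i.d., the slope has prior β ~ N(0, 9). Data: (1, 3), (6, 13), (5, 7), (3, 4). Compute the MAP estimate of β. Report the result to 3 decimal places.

β̂_MAP = 1.792

log p(β | y) = −Σ(yᵢ − βxᵢ)²/(2·4) − β²/(2·9) + const.
Setting the derivative to zero: Σxᵢ(yᵢ − βxᵢ)/4 − β/9 = 0, so β = Σxᵢyᵢ / (Σxᵢ² + σ²/τ²).
Σxᵢyᵢ = 1·3 + 6·13 + 5·7 + 3·4 = 128; Σxᵢ² = 71; σ²/τ² = 4/9.
β̂_MAP = 128 / (71 + 4/9) = 128/(643/9) = 1152/643 ≈ 1.792.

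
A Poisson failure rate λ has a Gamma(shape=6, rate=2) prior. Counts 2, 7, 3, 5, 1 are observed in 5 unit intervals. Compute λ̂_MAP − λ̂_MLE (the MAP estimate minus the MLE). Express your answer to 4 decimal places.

MAP − MLE = -0.3143

Σxᵢ = 18. Posterior is Gamma(24, 7); MAP = (24−1)/7 = 23/7 ≈ 3.28571.
MLE = x̄ = 18/5 ≈ 3.60000.
Difference = 23/7 − 18/5 = -11/35 ≈ -0.3143.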